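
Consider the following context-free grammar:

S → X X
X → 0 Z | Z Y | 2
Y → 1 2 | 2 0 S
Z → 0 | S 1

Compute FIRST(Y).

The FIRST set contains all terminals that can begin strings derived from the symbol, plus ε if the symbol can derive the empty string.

We compute FIRST(Y) using the standard algorithm.
FIRST(S) = {0, 2}
FIRST(X) = {0, 2}
FIRST(Y) = {1, 2}
FIRST(Z) = {0, 2}
Therefore, FIRST(Y) = {1, 2}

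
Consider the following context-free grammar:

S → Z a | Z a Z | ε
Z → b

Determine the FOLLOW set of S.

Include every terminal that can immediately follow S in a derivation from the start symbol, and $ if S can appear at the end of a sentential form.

We compute FOLLOW(S) using the standard algorithm.
FOLLOW(S) starts with {$}.
FIRST(S) = {b, ε}
FIRST(Z) = {b}
FOLLOW(S) = {$}
FOLLOW(Z) = {$, a}
Therefore, FOLLOW(S) = {$}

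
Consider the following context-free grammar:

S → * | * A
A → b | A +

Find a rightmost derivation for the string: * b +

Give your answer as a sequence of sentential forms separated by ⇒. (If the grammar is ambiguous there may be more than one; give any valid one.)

S ⇒ * A ⇒ * A + ⇒ * b +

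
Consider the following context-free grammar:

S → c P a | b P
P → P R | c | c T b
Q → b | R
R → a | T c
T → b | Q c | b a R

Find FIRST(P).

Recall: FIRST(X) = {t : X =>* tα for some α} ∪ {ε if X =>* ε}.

We compute FIRST(P) using the standard algorithm.
FIRST(P) = {c}
FIRST(Q) = {a, b}
FIRST(R) = {a, b}
FIRST(S) = {b, c}
FIRST(T) = {a, b}
Therefore, FIRST(P) = {c}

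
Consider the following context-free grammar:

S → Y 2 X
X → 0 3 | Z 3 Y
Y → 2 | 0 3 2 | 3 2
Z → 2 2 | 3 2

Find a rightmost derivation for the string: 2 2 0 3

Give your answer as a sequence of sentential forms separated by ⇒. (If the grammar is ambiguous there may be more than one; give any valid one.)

S ⇒ Y 2 X ⇒ Y 2 0 3 ⇒ 2 2 0 3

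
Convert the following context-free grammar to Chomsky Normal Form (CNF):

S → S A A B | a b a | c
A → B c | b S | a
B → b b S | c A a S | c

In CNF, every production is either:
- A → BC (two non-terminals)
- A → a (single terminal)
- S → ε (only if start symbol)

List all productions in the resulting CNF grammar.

TA → a; TB → b; S → c; TC → c; A → a; B → c; S → S X0; X0 → A X1; X1 → A B; S → TA X2; X2 → TB TA; A → B TC; A → TB S; B → TB X3; X3 → TB S; B → TC X4; X4 → A X5; X5 → TA S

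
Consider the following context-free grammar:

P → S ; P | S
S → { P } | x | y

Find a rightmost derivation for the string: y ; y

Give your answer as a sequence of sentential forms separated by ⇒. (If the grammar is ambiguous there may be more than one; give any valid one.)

P ⇒ S ; P ⇒ S ; S ⇒ S ; y ⇒ y ; y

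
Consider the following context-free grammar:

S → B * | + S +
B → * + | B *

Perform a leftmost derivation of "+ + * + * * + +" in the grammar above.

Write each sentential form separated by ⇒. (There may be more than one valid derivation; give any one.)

S ⇒ + S + ⇒ + + S + + ⇒ + + B * + + ⇒ + + B * * + + ⇒ + + * + * * + +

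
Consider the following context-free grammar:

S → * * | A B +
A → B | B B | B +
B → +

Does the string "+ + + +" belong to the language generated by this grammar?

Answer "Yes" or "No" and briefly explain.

Yes - a valid derivation exists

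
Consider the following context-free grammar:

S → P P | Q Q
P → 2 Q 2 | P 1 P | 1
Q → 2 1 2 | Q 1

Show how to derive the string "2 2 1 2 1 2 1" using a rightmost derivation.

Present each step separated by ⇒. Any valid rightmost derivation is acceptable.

S ⇒ P P ⇒ P 1 ⇒ 2 Q 2 1 ⇒ 2 Q 1 2 1 ⇒ 2 2 1 2 1 2 1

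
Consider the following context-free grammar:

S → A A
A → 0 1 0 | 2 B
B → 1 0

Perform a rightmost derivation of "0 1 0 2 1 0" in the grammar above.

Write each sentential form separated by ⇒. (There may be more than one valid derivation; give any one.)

S ⇒ A A ⇒ A 2 B ⇒ A 2 1 0 ⇒ 0 1 0 2 1 0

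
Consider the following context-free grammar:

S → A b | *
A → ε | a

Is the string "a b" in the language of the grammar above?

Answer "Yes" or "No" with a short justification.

Yes - a valid derivation exists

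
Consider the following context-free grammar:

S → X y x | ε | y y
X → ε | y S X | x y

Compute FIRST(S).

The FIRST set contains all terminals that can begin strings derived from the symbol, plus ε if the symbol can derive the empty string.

We compute FIRST(S) using the standard algorithm.
FIRST(S) = {x, y, ε}
FIRST(X) = {x, y, ε}
Therefore, FIRST(S) = {x, y, ε}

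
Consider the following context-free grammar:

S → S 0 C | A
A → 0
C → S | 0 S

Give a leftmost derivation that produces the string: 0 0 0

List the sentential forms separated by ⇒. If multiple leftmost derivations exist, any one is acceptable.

S ⇒ S 0 C ⇒ A 0 C ⇒ 0 0 C ⇒ 0 0 S ⇒ 0 0 A ⇒ 0 0 0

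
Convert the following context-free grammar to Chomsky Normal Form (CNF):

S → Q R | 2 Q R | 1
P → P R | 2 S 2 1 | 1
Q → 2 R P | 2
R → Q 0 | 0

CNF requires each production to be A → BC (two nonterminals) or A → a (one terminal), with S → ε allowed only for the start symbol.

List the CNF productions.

T2 → 2; S → 1; T1 → 1; P → 1; Q → 2; T0 → 0; R → 0; S → Q R; S → T2 X0; X0 → Q R; P → P R; P → T2 X1; X1 → S X2; X2 → T2 T1; Q → T2 X3; X3 → R P; R → Q T0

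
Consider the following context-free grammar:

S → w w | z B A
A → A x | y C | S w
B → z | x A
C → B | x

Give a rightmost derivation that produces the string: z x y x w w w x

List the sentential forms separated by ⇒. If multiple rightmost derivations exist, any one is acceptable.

S ⇒ z B A ⇒ z B A x ⇒ z B S w x ⇒ z B w w w x ⇒ z x A w w w x ⇒ z x y C w w w x ⇒ z x y x w w w x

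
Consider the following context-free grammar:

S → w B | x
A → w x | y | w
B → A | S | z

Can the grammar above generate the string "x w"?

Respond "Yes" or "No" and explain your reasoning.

No - no valid derivation exists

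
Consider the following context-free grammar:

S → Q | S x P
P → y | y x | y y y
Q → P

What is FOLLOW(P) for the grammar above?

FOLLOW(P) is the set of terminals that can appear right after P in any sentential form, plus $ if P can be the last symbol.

We compute FOLLOW(P) using the standard algorithm.
FOLLOW(S) starts with {$}.
FIRST(P) = {y}
FIRST(Q) = {y}
FIRST(S) = {y}
FOLLOW(P) = {$, x}
FOLLOW(Q) = {$, x}
FOLLOW(S) = {$, x}
Therefore, FOLLOW(P) = {$, x}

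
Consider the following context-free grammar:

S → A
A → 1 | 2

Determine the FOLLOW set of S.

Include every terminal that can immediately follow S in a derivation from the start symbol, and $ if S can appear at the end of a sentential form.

We compute FOLLOW(S) using the standard algorithm.
FOLLOW(S) starts with {$}.
FIRST(A) = {1, 2}
FIRST(S) = {1, 2}
FOLLOW(A) = {$}
FOLLOW(S) = {$}
Therefore, FOLLOW(S) = {$}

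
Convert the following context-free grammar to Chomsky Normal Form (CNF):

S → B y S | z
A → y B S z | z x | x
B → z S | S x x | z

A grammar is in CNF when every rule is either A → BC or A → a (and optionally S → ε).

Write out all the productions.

TY → y; S → z; TZ → z; TX → x; A → x; B → z; S → B X0; X0 → TY S; A → TY X1; X1 → B X2; X2 → S TZ; A → TZ TX; B → TZ S; B → S X3; X3 → TX TX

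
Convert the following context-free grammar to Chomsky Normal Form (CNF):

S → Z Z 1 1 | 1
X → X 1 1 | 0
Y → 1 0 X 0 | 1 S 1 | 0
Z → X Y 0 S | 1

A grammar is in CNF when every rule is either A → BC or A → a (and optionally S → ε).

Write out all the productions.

T1 → 1; S → 1; X → 0; T0 → 0; Y → 0; Z → 1; S → Z X0; X0 → Z X1; X1 → T1 T1; X → X X2; X2 → T1 T1; Y → T1 X3; X3 → T0 X4; X4 → X T0; Y → T1 X5; X5 → S T1; Z → X X6; X6 → Y X7; X7 → T0 S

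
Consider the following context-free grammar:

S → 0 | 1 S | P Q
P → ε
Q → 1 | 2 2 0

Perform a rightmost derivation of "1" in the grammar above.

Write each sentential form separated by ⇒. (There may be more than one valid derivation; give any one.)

S ⇒ P Q ⇒ P 1 ⇒ 1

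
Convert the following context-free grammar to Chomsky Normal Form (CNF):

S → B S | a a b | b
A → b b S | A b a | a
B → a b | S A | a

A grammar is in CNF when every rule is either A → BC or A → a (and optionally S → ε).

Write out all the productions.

TA → a; TB → b; S → b; A → a; B → a; S → B S; S → TA X0; X0 → TA TB; A → TB X1; X1 → TB S; A → A X2; X2 → TB TA; B → TA TB; B → S A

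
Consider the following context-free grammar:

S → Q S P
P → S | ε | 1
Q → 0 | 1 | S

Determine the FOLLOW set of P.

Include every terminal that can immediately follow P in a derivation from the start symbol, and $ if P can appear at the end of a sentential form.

We compute FOLLOW(P) using the standard algorithm.
FOLLOW(S) starts with {$}.
FIRST(P) = {0, 1, ε}
FIRST(Q) = {0, 1}
FIRST(S) = {0, 1}
FOLLOW(P) = {$, 0, 1}
FOLLOW(Q) = {0, 1}
FOLLOW(S) = {$, 0, 1}
Therefore, FOLLOW(P) = {$, 0, 1}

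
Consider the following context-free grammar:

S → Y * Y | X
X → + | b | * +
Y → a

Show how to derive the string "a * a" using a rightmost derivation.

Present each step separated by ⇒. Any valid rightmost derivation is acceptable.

S ⇒ Y * Y ⇒ Y * a ⇒ a * a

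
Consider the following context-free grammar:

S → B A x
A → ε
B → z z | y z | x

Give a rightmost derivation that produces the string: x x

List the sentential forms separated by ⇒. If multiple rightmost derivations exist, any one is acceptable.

S ⇒ B A x ⇒ B x ⇒ x x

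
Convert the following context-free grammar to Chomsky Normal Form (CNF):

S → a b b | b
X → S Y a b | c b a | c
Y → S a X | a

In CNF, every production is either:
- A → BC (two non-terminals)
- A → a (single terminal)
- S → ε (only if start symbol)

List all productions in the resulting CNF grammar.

TA → a; TB → b; S → b; TC → c; X → c; Y → a; S → TA X0; X0 → TB TB; X → S X1; X1 → Y X2; X2 → TA TB; X → TC X3; X3 → TB TA; Y → S X4; X4 → TA X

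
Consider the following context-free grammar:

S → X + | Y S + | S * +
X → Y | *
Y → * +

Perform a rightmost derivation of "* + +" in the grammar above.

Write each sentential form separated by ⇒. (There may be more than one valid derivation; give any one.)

S ⇒ X + ⇒ Y + ⇒ * + +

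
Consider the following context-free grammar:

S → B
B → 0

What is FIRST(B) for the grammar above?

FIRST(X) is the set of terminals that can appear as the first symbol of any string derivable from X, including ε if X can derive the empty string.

We compute FIRST(B) using the standard algorithm.
FIRST(B) = {0}
FIRST(S) = {0}
Therefore, FIRST(B) = {0}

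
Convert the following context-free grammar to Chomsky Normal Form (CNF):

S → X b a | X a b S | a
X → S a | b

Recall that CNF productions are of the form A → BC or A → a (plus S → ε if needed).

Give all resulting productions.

TB → b; TA → a; S → a; X → b; S → X X0; X0 → TB TA; S → X X1; X1 → TA X2; X2 → TB S; X → S TA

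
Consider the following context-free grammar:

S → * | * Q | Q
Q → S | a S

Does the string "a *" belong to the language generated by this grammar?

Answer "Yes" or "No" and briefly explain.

Yes - a valid derivation exists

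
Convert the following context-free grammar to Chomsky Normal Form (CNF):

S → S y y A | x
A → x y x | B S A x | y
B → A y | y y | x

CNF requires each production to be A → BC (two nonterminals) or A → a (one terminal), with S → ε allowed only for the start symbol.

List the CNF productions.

TY → y; S → x; TX → x; A → y; B → x; S → S X0; X0 → TY X1; X1 → TY A; A → TX X2; X2 → TY TX; A → B X3; X3 → S X4; X4 → A TX; B → A TY; B → TY TY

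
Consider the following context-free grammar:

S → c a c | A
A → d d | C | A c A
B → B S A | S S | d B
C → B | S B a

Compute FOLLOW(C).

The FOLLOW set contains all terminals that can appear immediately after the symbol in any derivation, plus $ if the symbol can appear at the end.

We compute FOLLOW(C) using the standard algorithm.
FOLLOW(S) starts with {$}.
FIRST(A) = {c, d}
FIRST(B) = {c, d}
FIRST(C) = {c, d}
FIRST(S) = {c, d}
FOLLOW(A) = {$, a, c, d}
FOLLOW(B) = {$, a, c, d}
FOLLOW(C) = {$, a, c, d}
FOLLOW(S) = {$, a, c, d}
Therefore, FOLLOW(C) = {$, a, c, d}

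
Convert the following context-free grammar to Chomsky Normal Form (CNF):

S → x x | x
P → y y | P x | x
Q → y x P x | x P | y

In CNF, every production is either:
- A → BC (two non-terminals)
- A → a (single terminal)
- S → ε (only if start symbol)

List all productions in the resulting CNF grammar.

TX → x; S → x; TY → y; P → x; Q → y; S → TX TX; P → TY TY; P → P TX; Q → TY X0; X0 → TX X1; X1 → P TX; Q → TX P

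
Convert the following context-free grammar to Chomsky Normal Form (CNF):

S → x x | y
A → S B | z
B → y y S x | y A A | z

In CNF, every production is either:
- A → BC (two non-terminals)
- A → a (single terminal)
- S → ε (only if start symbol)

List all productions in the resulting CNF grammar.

TX → x; S → y; A → z; TY → y; B → z; S → TX TX; A → S B; B → TY X0; X0 → TY X1; X1 → S TX; B → TY X2; X2 → A A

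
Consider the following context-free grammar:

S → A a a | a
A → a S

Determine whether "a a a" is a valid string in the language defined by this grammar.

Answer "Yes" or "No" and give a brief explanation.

No - no valid derivation exists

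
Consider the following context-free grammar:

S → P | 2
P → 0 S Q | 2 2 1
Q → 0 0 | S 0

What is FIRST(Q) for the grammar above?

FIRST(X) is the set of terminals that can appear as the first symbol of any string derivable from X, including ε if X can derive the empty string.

We compute FIRST(Q) using the standard algorithm.
FIRST(P) = {0, 2}
FIRST(Q) = {0, 2}
FIRST(S) = {0, 2}
Therefore, FIRST(Q) = {0, 2}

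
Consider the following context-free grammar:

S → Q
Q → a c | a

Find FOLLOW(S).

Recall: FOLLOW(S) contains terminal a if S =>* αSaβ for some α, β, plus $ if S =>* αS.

We compute FOLLOW(S) using the standard algorithm.
FOLLOW(S) starts with {$}.
FIRST(Q) = {a}
FIRST(S) = {a}
FOLLOW(Q) = {$}
FOLLOW(S) = {$}
Therefore, FOLLOW(S) = {$}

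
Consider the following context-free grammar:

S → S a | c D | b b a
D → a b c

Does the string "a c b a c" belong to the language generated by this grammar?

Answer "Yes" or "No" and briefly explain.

No - no valid derivation exists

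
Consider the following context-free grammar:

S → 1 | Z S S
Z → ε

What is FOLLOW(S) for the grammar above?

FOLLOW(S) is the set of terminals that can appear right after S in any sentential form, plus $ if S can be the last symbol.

We compute FOLLOW(S) using the standard algorithm.
FOLLOW(S) starts with {$}.
FIRST(S) = {1}
FIRST(Z) = {ε}
FOLLOW(S) = {$, 1}
FOLLOW(Z) = {1}
Therefore, FOLLOW(S) = {$, 1}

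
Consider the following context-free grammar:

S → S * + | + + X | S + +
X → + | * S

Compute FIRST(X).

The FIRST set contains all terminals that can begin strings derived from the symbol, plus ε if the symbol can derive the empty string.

We compute FIRST(X) using the standard algorithm.
FIRST(S) = {+}
FIRST(X) = {*, +}
Therefore, FIRST(X) = {*, +}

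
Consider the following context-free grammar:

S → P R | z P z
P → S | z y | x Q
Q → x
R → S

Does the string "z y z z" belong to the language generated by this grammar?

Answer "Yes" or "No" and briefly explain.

No - no valid derivation exists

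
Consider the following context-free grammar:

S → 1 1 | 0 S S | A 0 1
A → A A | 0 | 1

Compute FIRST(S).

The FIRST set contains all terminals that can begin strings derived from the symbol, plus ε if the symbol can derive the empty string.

We compute FIRST(S) using the standard algorithm.
FIRST(A) = {0, 1}
FIRST(S) = {0, 1}
Therefore, FIRST(S) = {0, 1}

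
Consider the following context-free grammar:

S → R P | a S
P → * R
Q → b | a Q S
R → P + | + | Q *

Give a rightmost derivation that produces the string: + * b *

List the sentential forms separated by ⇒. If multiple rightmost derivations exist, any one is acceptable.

S ⇒ R P ⇒ R * R ⇒ R * Q * ⇒ R * b * ⇒ + * b *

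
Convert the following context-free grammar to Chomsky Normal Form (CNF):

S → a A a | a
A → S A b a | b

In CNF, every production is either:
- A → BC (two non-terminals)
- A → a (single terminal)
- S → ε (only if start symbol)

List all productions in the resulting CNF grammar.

TA → a; S → a; TB → b; A → b; S → TA X0; X0 → A TA; A → S X1; X1 → A X2; X2 → TB TA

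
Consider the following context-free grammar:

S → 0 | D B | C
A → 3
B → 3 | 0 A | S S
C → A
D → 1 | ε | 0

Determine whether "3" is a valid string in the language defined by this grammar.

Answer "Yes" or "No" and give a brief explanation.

Yes - a valid derivation exists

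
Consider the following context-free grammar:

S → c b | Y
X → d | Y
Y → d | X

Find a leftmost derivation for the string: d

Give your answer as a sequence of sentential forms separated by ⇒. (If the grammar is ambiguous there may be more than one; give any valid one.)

S ⇒ Y ⇒ X ⇒ d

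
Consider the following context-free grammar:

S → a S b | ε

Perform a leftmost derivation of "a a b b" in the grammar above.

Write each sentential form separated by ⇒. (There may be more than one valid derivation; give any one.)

S ⇒ a S b ⇒ a a S b b ⇒ a a b b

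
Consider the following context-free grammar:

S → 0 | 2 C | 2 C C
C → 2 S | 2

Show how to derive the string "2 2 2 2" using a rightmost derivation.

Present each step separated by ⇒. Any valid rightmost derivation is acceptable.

S ⇒ 2 C ⇒ 2 2 S ⇒ 2 2 2 C ⇒ 2 2 2 2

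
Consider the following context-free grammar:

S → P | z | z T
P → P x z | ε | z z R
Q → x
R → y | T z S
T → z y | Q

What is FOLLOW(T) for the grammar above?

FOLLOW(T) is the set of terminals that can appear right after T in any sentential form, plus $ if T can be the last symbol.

We compute FOLLOW(T) using the standard algorithm.
FOLLOW(S) starts with {$}.
FIRST(P) = {x, z, ε}
FIRST(Q) = {x}
FIRST(R) = {x, y, z}
FIRST(S) = {x, z, ε}
FIRST(T) = {x, z}
FOLLOW(P) = {$, x}
FOLLOW(Q) = {$, x, z}
FOLLOW(R) = {$, x}
FOLLOW(S) = {$, x}
FOLLOW(T) = {$, x, z}
Therefore, FOLLOW(T) = {$, x, z}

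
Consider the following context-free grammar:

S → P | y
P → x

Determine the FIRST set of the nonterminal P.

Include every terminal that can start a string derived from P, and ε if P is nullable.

We compute FIRST(P) using the standard algorithm.
FIRST(P) = {x}
FIRST(S) = {x, y}
Therefore, FIRST(P) = {x}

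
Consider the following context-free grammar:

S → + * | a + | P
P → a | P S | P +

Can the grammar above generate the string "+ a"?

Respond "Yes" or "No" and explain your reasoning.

No - no valid derivation exists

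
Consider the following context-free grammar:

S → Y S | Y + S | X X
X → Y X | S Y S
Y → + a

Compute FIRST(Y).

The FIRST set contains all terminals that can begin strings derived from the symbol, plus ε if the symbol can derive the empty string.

We compute FIRST(Y) using the standard algorithm.
FIRST(S) = {+}
FIRST(X) = {+}
FIRST(Y) = {+}
Therefore, FIRST(Y) = {+}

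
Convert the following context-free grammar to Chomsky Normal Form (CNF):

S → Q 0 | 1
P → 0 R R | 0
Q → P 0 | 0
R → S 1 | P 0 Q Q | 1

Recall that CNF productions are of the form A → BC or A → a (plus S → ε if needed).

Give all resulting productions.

T0 → 0; S → 1; P → 0; Q → 0; T1 → 1; R → 1; S → Q T0; P → T0 X0; X0 → R R; Q → P T0; R → S T1; R → P X1; X1 → T0 X2; X2 → Q Q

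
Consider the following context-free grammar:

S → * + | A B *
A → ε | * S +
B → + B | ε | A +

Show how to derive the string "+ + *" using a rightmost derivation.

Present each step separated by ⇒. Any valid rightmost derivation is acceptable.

S ⇒ A B * ⇒ A + B * ⇒ A + + B * ⇒ A + + * ⇒ + + *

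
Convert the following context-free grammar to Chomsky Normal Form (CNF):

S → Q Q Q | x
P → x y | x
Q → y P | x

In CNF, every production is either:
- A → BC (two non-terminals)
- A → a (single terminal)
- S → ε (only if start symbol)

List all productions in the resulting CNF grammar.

S → x; TX → x; TY → y; P → x; Q → x; S → Q X0; X0 → Q Q; P → TX TY; Q → TY P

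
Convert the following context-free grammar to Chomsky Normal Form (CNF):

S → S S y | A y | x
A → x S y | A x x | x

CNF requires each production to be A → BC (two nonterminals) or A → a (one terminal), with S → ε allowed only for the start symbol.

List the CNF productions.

TY → y; S → x; TX → x; A → x; S → S X0; X0 → S TY; S → A TY; A → TX X1; X1 → S TY; A → A X2; X2 → TX TX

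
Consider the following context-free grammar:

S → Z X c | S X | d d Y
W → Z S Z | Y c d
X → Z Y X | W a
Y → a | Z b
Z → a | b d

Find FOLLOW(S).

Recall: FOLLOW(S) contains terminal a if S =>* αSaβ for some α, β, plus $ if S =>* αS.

We compute FOLLOW(S) using the standard algorithm.
FOLLOW(S) starts with {$}.
FIRST(S) = {a, b, d}
FIRST(W) = {a, b}
FIRST(X) = {a, b}
FIRST(Y) = {a, b}
FIRST(Z) = {a, b}
FOLLOW(S) = {$, a, b}
FOLLOW(W) = {a}
FOLLOW(X) = {$, a, b, c}
FOLLOW(Y) = {$, a, b, c}
FOLLOW(Z) = {a, b, d}
Therefore, FOLLOW(S) = {$, a, b}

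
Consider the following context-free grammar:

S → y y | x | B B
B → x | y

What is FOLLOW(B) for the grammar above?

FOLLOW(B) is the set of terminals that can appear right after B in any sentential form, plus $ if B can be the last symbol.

We compute FOLLOW(B) using the standard algorithm.
FOLLOW(S) starts with {$}.
FIRST(B) = {x, y}
FIRST(S) = {x, y}
FOLLOW(B) = {$, x, y}
FOLLOW(S) = {$}
Therefore, FOLLOW(B) = {$, x, y}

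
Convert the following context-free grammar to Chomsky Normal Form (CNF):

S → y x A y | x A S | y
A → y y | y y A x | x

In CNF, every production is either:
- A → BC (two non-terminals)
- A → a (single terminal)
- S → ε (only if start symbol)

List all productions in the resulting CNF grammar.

TY → y; TX → x; S → y; A → x; S → TY X0; X0 → TX X1; X1 → A TY; S → TX X2; X2 → A S; A → TY TY; A → TY X3; X3 → TY X4; X4 → A TX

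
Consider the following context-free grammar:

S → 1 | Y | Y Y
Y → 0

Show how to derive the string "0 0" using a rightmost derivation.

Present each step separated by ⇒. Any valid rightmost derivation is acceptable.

S ⇒ Y Y ⇒ Y 0 ⇒ 0 0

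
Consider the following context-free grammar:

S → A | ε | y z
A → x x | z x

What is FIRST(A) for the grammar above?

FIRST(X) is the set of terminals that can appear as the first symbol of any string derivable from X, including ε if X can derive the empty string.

We compute FIRST(A) using the standard algorithm.
FIRST(A) = {x, z}
FIRST(S) = {x, y, z, ε}
Therefore, FIRST(A) = {x, z}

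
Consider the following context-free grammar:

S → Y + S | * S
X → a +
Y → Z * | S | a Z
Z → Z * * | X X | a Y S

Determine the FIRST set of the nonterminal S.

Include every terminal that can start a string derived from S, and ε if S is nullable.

We compute FIRST(S) using the standard algorithm.
FIRST(S) = {*, a}
FIRST(X) = {a}
FIRST(Y) = {*, a}
FIRST(Z) = {a}
Therefore, FIRST(S) = {*, a}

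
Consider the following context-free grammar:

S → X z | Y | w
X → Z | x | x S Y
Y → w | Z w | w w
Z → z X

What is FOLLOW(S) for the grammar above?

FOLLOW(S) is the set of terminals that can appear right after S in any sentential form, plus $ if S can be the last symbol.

We compute FOLLOW(S) using the standard algorithm.
FOLLOW(S) starts with {$}.
FIRST(S) = {w, x, z}
FIRST(X) = {x, z}
FIRST(Y) = {w, z}
FIRST(Z) = {z}
FOLLOW(S) = {$, w, z}
FOLLOW(X) = {w, z}
FOLLOW(Y) = {$, w, z}
FOLLOW(Z) = {w, z}
Therefore, FOLLOW(S) = {$, w, z}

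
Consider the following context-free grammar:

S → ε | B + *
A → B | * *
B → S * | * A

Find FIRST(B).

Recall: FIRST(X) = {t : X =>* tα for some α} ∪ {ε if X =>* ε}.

We compute FIRST(B) using the standard algorithm.
FIRST(A) = {*}
FIRST(B) = {*}
FIRST(S) = {*, ε}
Therefore, FIRST(B) = {*}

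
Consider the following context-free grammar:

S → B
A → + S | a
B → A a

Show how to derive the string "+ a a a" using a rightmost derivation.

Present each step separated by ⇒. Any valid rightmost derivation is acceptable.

S ⇒ B ⇒ A a ⇒ + S a ⇒ + B a ⇒ + A a a ⇒ + a a a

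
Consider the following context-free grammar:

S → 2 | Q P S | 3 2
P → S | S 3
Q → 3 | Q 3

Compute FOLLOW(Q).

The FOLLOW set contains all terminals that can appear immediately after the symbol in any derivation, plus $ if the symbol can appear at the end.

We compute FOLLOW(Q) using the standard algorithm.
FOLLOW(S) starts with {$}.
FIRST(P) = {2, 3}
FIRST(Q) = {3}
FIRST(S) = {2, 3}
FOLLOW(P) = {2, 3}
FOLLOW(Q) = {2, 3}
FOLLOW(S) = {$, 2, 3}
Therefore, FOLLOW(Q) = {2, 3}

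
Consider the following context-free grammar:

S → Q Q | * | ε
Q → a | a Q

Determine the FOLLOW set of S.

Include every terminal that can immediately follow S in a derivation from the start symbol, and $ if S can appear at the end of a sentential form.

We compute FOLLOW(S) using the standard algorithm.
FOLLOW(S) starts with {$}.
FIRST(Q) = {a}
FIRST(S) = {*, a, ε}
FOLLOW(Q) = {$, a}
FOLLOW(S) = {$}
Therefore, FOLLOW(S) = {$}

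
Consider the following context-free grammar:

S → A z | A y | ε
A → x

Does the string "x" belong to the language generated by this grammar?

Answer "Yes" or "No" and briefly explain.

No - no valid derivation exists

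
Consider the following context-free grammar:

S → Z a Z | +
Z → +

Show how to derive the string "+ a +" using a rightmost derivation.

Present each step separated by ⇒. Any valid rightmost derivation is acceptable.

S ⇒ Z a Z ⇒ Z a + ⇒ + a +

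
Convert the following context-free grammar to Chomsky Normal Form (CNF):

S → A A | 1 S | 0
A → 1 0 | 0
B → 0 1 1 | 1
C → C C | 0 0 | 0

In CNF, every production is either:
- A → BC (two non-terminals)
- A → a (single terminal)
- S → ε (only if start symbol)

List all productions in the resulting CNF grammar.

T1 → 1; S → 0; T0 → 0; A → 0; B → 1; C → 0; S → A A; S → T1 S; A → T1 T0; B → T0 X0; X0 → T1 T1; C → C C; C → T0 T0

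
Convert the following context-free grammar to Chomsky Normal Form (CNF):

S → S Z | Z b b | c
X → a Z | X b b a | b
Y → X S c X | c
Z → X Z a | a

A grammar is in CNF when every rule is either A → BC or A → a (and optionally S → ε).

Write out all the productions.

TB → b; S → c; TA → a; X → b; TC → c; Y → c; Z → a; S → S Z; S → Z X0; X0 → TB TB; X → TA Z; X → X X1; X1 → TB X2; X2 → TB TA; Y → X X3; X3 → S X4; X4 → TC X; Z → X X5; X5 → Z TA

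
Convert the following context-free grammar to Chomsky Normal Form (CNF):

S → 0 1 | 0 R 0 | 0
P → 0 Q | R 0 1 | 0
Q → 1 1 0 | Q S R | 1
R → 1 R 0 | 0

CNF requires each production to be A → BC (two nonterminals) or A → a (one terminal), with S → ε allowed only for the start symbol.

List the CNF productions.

T0 → 0; T1 → 1; S → 0; P → 0; Q → 1; R → 0; S → T0 T1; S → T0 X0; X0 → R T0; P → T0 Q; P → R X1; X1 → T0 T1; Q → T1 X2; X2 → T1 T0; Q → Q X3; X3 → S R; R → T1 X4; X4 → R T0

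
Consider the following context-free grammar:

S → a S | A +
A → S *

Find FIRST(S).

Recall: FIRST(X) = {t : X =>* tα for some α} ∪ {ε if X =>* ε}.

We compute FIRST(S) using the standard algorithm.
FIRST(A) = {a}
FIRST(S) = {a}
Therefore, FIRST(S) = {a}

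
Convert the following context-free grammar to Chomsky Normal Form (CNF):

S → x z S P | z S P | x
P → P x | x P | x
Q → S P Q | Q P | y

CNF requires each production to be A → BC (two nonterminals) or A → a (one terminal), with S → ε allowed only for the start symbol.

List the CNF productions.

TX → x; TZ → z; S → x; P → x; Q → y; S → TX X0; X0 → TZ X1; X1 → S P; S → TZ X2; X2 → S P; P → P TX; P → TX P; Q → S X3; X3 → P Q; Q → Q P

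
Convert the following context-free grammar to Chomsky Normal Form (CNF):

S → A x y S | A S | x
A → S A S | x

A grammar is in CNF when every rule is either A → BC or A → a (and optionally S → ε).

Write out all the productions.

TX → x; TY → y; S → x; A → x; S → A X0; X0 → TX X1; X1 → TY S; S → A S; A → S X2; X2 → A S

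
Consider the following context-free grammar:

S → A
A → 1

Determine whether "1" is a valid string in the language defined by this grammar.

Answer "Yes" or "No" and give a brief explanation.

Yes - a valid derivation exists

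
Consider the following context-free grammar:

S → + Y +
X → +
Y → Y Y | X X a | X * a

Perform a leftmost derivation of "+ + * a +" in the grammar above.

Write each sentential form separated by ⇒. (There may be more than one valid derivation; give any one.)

S ⇒ + Y + ⇒ + X * a + ⇒ + + * a +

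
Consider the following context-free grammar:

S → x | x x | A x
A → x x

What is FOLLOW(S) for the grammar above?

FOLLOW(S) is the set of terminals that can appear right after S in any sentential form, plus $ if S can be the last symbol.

We compute FOLLOW(S) using the standard algorithm.
FOLLOW(S) starts with {$}.
FIRST(A) = {x}
FIRST(S) = {x}
FOLLOW(A) = {x}
FOLLOW(S) = {$}
Therefore, FOLLOW(S) = {$}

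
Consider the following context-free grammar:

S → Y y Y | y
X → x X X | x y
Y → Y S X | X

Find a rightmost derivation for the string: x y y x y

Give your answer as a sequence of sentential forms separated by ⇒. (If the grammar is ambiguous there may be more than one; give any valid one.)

S ⇒ Y y Y ⇒ Y y X ⇒ Y y x y ⇒ X y x y ⇒ x y y x y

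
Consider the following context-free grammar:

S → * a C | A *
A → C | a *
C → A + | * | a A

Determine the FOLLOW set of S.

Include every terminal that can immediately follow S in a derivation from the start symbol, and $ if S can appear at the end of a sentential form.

We compute FOLLOW(S) using the standard algorithm.
FOLLOW(S) starts with {$}.
FIRST(A) = {*, a}
FIRST(C) = {*, a}
FIRST(S) = {*, a}
FOLLOW(A) = {$, *, +}
FOLLOW(C) = {$, *, +}
FOLLOW(S) = {$}
Therefore, FOLLOW(S) = {$}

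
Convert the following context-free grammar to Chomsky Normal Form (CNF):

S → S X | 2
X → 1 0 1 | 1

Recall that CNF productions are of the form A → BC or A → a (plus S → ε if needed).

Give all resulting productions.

S → 2; T1 → 1; T0 → 0; X → 1; S → S X; X → T1 X0; X0 → T0 T1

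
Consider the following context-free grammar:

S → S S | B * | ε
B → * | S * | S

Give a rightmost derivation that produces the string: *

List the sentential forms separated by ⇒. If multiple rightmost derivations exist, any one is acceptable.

S ⇒ B * ⇒ S * ⇒ *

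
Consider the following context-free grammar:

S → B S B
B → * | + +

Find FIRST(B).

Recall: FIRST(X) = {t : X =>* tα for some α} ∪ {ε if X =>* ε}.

We compute FIRST(B) using the standard algorithm.
FIRST(B) = {*, +}
FIRST(S) = {*, +}
Therefore, FIRST(B) = {*, +}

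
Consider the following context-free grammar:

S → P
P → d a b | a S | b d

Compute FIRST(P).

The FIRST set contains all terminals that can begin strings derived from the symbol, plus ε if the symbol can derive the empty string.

We compute FIRST(P) using the standard algorithm.
FIRST(P) = {a, b, d}
FIRST(S) = {a, b, d}
Therefore, FIRST(P) = {a, b, d}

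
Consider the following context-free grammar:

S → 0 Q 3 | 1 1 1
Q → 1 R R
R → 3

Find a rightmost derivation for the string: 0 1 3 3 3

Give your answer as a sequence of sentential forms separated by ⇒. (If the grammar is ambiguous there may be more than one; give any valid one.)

S ⇒ 0 Q 3 ⇒ 0 1 R R 3 ⇒ 0 1 R 3 3 ⇒ 0 1 3 3 3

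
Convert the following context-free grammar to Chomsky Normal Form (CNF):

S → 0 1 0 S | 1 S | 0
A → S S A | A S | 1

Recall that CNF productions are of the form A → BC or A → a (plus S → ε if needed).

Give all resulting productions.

T0 → 0; T1 → 1; S → 0; A → 1; S → T0 X0; X0 → T1 X1; X1 → T0 S; S → T1 S; A → S X2; X2 → S A; A → A S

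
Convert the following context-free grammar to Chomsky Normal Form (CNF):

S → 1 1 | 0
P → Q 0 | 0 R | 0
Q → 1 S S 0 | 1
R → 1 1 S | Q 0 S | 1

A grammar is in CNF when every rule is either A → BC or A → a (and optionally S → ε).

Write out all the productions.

T1 → 1; S → 0; T0 → 0; P → 0; Q → 1; R → 1; S → T1 T1; P → Q T0; P → T0 R; Q → T1 X0; X0 → S X1; X1 → S T0; R → T1 X2; X2 → T1 S; R → Q X3; X3 → T0 S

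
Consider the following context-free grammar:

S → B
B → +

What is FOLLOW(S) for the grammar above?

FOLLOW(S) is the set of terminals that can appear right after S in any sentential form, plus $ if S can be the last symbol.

We compute FOLLOW(S) using the standard algorithm.
FOLLOW(S) starts with {$}.
FIRST(B) = {+}
FIRST(S) = {+}
FOLLOW(B) = {$}
FOLLOW(S) = {$}
Therefore, FOLLOW(S) = {$}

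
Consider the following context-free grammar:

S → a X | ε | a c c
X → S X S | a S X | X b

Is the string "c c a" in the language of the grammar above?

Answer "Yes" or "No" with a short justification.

No - no valid derivation exists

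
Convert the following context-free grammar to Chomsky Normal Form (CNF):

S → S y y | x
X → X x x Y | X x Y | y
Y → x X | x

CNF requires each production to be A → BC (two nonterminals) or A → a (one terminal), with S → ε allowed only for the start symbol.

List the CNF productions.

TY → y; S → x; TX → x; X → y; Y → x; S → S X0; X0 → TY TY; X → X X1; X1 → TX X2; X2 → TX Y; X → X X3; X3 → TX Y; Y → TX X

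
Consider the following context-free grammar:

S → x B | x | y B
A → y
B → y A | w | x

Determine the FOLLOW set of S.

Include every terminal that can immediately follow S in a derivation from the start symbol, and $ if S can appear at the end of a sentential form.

We compute FOLLOW(S) using the standard algorithm.
FOLLOW(S) starts with {$}.
FIRST(A) = {y}
FIRST(B) = {w, x, y}
FIRST(S) = {x, y}
FOLLOW(A) = {$}
FOLLOW(B) = {$}
FOLLOW(S) = {$}
Therefore, FOLLOW(S) = {$}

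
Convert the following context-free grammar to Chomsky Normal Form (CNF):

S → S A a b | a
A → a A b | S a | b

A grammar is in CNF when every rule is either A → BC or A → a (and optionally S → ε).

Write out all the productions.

TA → a; TB → b; S → a; A → b; S → S X0; X0 → A X1; X1 → TA TB; A → TA X2; X2 → A TB; A → S TA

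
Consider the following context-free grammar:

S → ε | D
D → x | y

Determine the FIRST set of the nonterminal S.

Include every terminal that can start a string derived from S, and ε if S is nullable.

We compute FIRST(S) using the standard algorithm.
FIRST(D) = {x, y}
FIRST(S) = {x, y, ε}
Therefore, FIRST(S) = {x, y, ε}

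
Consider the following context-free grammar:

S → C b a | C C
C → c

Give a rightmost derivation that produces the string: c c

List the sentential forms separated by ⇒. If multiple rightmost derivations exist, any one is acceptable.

S ⇒ C C ⇒ C c ⇒ c c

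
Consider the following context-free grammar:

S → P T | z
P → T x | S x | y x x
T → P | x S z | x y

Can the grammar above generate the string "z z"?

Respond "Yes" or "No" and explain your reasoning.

No - no valid derivation exists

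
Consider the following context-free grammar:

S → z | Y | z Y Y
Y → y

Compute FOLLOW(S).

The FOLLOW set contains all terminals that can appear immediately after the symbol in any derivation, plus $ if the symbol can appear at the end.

We compute FOLLOW(S) using the standard algorithm.
FOLLOW(S) starts with {$}.
FIRST(S) = {y, z}
FIRST(Y) = {y}
FOLLOW(S) = {$}
FOLLOW(Y) = {$, y}
Therefore, FOLLOW(S) = {$}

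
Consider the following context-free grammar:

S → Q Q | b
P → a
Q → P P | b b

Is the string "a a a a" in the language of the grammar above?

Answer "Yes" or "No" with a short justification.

Yes - a valid derivation exists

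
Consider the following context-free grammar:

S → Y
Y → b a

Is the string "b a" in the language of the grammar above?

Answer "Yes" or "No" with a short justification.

Yes - a valid derivation exists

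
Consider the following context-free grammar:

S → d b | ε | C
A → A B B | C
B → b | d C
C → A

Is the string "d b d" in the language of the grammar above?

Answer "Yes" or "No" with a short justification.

No - no valid derivation exists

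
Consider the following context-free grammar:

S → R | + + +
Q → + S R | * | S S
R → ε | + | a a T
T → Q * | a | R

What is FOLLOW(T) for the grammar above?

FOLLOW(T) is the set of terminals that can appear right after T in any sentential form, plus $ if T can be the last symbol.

We compute FOLLOW(T) using the standard algorithm.
FOLLOW(S) starts with {$}.
FIRST(Q) = {*, +, a, ε}
FIRST(R) = {+, a, ε}
FIRST(S) = {+, a, ε}
FIRST(T) = {*, +, a, ε}
FOLLOW(Q) = {*}
FOLLOW(R) = {$, *, +, a}
FOLLOW(S) = {$, *, +, a}
FOLLOW(T) = {$, *, +, a}
Therefore, FOLLOW(T) = {$, *, +, a}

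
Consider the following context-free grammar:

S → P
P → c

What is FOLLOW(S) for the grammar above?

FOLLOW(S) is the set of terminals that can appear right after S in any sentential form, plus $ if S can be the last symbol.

We compute FOLLOW(S) using the standard algorithm.
FOLLOW(S) starts with {$}.
FIRST(P) = {c}
FIRST(S) = {c}
FOLLOW(P) = {$}
FOLLOW(S) = {$}
Therefore, FOLLOW(S) = {$}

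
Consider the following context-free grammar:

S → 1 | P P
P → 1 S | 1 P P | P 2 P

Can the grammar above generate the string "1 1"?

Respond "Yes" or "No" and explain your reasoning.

No - no valid derivation exists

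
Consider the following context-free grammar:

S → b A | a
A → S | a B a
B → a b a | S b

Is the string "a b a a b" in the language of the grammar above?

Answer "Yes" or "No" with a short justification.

No - no valid derivation exists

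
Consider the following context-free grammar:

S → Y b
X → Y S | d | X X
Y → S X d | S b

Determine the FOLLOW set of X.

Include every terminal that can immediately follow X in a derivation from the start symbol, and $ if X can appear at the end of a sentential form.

We compute FOLLOW(X) using the standard algorithm.
FOLLOW(S) starts with {$}.
FIRST(S) = {}
FIRST(X) = {d}
FIRST(Y) = {}
FOLLOW(S) = {$, b, d}
FOLLOW(X) = {d}
FOLLOW(Y) = {b}
Therefore, FOLLOW(X) = {d}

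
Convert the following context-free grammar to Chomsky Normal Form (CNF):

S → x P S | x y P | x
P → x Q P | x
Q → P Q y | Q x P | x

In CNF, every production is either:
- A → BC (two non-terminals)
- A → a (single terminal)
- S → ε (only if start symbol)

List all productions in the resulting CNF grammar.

TX → x; TY → y; S → x; P → x; Q → x; S → TX X0; X0 → P S; S → TX X1; X1 → TY P; P → TX X2; X2 → Q P; Q → P X3; X3 → Q TY; Q → Q X4; X4 → TX P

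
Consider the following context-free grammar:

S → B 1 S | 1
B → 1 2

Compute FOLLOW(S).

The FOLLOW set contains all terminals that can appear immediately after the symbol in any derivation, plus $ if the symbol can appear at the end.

We compute FOLLOW(S) using the standard algorithm.
FOLLOW(S) starts with {$}.
FIRST(B) = {1}
FIRST(S) = {1}
FOLLOW(B) = {1}
FOLLOW(S) = {$}
Therefore, FOLLOW(S) = {$}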